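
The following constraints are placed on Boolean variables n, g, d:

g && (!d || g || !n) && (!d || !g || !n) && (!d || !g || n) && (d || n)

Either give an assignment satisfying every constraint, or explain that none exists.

n = True, g = True, d = False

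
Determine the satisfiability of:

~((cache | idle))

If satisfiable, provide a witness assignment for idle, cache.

idle = False, cache = False

  ~((cache | idle)) = True
    cache | idle = False
The formula evaluates to True.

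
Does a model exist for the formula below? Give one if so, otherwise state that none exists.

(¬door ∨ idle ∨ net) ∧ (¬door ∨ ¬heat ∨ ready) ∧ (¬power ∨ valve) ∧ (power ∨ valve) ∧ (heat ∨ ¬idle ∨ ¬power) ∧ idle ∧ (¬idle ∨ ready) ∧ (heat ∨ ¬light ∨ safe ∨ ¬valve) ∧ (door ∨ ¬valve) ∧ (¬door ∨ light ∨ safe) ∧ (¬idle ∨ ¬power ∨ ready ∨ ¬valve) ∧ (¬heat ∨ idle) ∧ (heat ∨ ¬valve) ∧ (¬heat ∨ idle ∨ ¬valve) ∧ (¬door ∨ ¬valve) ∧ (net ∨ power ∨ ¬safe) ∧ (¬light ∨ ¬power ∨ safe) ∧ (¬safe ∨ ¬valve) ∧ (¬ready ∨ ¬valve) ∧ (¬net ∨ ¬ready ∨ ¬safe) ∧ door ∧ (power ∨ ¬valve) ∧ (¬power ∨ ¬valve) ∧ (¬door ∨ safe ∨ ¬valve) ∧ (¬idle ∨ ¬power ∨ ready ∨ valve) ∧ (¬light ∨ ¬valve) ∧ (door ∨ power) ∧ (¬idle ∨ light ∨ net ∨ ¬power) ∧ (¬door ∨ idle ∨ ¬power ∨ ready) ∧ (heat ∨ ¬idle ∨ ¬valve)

Unsatisfiable

Case power = True:
  (¬power ∨ valve) forces valve = True.
  Clause (¬power ∨ ¬valve) is falsified — contradiction.
Case power = False:
  (power ∨ valve) forces valve = True.
  Clause (power ∨ ¬valve) is falsified — contradiction.
Both cases fail, so the formula is unsatisfiable.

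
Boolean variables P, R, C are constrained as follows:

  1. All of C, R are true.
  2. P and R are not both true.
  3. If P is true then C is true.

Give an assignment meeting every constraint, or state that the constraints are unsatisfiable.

P: False, R: True, C: True

  (1) {C, R}: all 2 true ✓
  (2) P=F, R=T — not both ✓
  (3) P=F ⇒ C: vacuous ✓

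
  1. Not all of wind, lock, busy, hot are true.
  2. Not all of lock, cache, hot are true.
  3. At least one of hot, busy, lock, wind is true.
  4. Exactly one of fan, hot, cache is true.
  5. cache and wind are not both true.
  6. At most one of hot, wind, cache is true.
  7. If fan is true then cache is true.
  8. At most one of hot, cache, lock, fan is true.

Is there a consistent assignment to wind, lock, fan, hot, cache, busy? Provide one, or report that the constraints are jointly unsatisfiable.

wind: False; lock: False; fan: False; hot: True; cache: False; busy: False

  (1) {wind, lock, busy, hot}: 1/4 true — not all ✓
  (2) {lock, cache, hot}: 1/3 true — not all ✓
  (3) {hot, busy, lock, wind}: 1 true — at least one ✓
  (4) {fan, hot, cache}: 1 true — exactly one ✓
  (5) cache=F, wind=F — not both ✓
  (6) {hot, wind, cache}: 1 true — at most one ✓
  (7) fan=F ⇒ cache: vacuous ✓
  (8) {hot, cache, lock, fan}: 1 true — at most one ✓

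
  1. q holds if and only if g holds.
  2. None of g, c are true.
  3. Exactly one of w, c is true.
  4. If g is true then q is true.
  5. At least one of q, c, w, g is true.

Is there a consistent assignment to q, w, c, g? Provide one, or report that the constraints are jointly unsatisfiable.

q: False, w: True, c: False, g: False

  (1) q=F, g=F — same ✓
  (2) {g, c}: 0 true — none ✓
  (3) {w, c}: 1 true — exactly one ✓
  (4) g=F ⇒ q: vacuous ✓
  (5) {q, c, w, g}: 1 true — at least one ✓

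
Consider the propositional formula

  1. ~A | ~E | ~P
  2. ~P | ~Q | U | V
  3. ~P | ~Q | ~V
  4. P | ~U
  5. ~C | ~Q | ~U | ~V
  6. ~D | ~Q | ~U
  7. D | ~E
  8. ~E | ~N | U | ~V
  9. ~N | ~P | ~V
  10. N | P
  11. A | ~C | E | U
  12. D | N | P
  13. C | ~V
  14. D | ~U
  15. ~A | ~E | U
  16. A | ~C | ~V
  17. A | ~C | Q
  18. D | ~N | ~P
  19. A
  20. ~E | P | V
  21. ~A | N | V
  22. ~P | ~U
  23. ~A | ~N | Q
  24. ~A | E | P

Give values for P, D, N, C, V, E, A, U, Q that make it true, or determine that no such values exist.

P = True, D = False, N = False, C = True, V = True, E = False, A = True, U = False, Q = False

Unit clause (A) forces A = True.
Try P = False:
  (P | ~U) forces U = False.
  (N | P) forces N = True.
  (~A | ~E | U) forces E = False.
  clause (~A | E | P) is falsified — backtrack.
So P = True.
  then (~A | ~E | ~P) forces E = False.
  then (~P | ~U) forces U = False.
Set D = False.
  then (D | ~N | ~P) forces N = False.
  then (~A | N | V) forces V = True.
  then (~P | ~Q | ~V) forces Q = False.
  then (C | ~V) forces C = True.
All clauses satisfied.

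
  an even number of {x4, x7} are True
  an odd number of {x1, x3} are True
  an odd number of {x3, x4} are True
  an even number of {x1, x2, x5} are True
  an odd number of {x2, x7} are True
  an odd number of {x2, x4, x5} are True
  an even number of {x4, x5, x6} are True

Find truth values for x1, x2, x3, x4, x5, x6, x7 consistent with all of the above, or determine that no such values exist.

Unsatisfiable

Adding constraints 2, 3, 4, 6 mod 2: every variable appears an even number of times on the left, so the left side is 0.
But the right sides sum to 1 (mod 2). 0 ≠ 1 — the system is inconsistent.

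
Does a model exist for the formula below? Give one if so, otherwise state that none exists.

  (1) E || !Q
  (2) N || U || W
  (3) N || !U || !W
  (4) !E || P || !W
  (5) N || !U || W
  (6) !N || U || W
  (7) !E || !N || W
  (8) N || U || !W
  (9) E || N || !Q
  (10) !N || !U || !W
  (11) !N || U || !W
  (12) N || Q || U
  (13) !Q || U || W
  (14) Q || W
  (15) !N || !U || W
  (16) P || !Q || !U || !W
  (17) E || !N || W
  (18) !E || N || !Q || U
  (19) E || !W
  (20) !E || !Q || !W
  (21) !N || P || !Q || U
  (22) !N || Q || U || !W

Case U = True:
  If W = True:
    (N || !U || !W) forces N = True.
    clause (!N || !U || !W) is falsified.
  If W = False:
    (N || !U || W) forces N = True.
    clause (!N || !U || W) is falsified.
  Every sub-case reaches a contradiction.
Case U = False:
  If W = True:
    (N || U || !W) forces N = True.
    clause (!N || U || !W) is falsified.
  If W = False:
    (N || U || W) forces N = True.
    clause (!N || U || W) is falsified.
  Every sub-case reaches a contradiction.
Both cases fail, so the formula is unsatisfiable.

Unsatisfiable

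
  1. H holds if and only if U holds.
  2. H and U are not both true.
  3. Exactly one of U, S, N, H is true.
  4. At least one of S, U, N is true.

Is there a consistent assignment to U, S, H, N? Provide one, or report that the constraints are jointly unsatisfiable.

U = False, S = False, H = False, N = True

  (1) H=F, U=F — same ✓
  (2) H=F, U=F — not both ✓
  (3) {U, S, N, H}: 1 true — exactly one ✓
  (4) {S, U, N}: 1 true — at least one ✓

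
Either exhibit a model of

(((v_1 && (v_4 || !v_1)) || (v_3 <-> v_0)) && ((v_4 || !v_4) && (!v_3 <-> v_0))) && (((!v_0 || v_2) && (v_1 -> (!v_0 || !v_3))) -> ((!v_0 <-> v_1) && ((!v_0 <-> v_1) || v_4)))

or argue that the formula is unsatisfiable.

v_0: False; v_1: True; v_2: False; v_3: True; v_4: True

  ((v_1 && (v_4 || !v_1)) || (v_3 <-> v_0)) && ((v_4 || !v_4) && (!v_3 <-> v_0)) = True
    (v_1 && (v_4 || !v_1)) || (v_3 <-> v_0) = True
      v_1 && (v_4 || !v_1) = True
        v_4 || !v_1 = True
          !v_1 = False
      v_3 <-> v_0 = False
    (v_4 || !v_4) && (!v_3 <-> v_0) = True
      v_4 || !v_4 = True
        !v_4 = False
      !v_3 <-> v_0 = True
        !v_3 = False
  ((!v_0 || v_2) && (v_1 -> (!v_0 || !v_3))) -> ((!v_0 <-> v_1) && ((!v_0 <-> v_1) || v_4)) = True
    (!v_0 || v_2) && (v_1 -> (!v_0 || !v_3)) = True
      !v_0 || v_2 = True
        !v_0 = True
      v_1 -> (!v_0 || !v_3) = True
        !v_0 || !v_3 = True
          !v_0 = True
          !v_3 = False
    (!v_0 <-> v_1) && ((!v_0 <-> v_1) || v_4) = True
      !v_0 <-> v_1 = True
        !v_0 = True
      (!v_0 <-> v_1) || v_4 = True
        !v_0 <-> v_1 = True
          !v_0 = True
Both conjuncts True, so the formula holds.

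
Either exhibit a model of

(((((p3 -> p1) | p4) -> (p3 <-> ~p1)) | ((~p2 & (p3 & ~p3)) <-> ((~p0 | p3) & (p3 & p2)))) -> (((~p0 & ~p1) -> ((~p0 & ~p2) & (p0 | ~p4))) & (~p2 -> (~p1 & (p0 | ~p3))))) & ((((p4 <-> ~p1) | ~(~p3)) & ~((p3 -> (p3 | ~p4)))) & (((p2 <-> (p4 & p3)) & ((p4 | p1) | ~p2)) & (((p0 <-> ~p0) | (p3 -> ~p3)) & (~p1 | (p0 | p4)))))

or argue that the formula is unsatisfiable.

The formula is unsatisfiable.

The conjunct ~((p3 -> (p3 | ~p4))) is unsatisfiable on its own:
  p3=F, p4=F: evaluates to False.
  p3=F, p4=T: evaluates to False.
  p3=T, p4=F: evaluates to False.
  p3=T, p4=T: evaluates to False.
So the whole conjunction is unsatisfiable.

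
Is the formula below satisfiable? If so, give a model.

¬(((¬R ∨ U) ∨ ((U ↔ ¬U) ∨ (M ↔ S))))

M = False; S = True; R = True; U = False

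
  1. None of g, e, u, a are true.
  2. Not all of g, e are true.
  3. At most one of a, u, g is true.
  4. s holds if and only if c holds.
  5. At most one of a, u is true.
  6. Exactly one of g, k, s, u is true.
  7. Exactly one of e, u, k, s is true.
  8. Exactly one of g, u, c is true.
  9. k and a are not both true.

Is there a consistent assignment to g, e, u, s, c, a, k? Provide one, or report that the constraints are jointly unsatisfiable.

g=F, e=F, u=F, s=T, c=T, a=F, k=F

  (1) {g, e, u, a}: 0 true — none ✓
  (2) {g, e}: 0/2 true — not all ✓
  (3) {a, u, g}: 0 true — at most one ✓
  (4) s=T, c=T — same ✓
  (5) {a, u}: 0 true — at most one ✓
  (6) {g, k, s, u}: 1 true — exactly one ✓
  (7) {e, u, k, s}: 1 true — exactly one ✓
  (8) {g, u, c}: 1 true — exactly one ✓
  (9) k=F, a=F — not both ✓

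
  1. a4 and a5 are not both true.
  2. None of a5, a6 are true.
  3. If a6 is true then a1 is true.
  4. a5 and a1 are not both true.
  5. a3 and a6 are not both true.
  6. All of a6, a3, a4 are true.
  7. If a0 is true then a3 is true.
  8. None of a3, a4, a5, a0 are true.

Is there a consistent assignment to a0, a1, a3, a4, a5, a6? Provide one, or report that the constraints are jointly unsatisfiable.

Unsatisfiable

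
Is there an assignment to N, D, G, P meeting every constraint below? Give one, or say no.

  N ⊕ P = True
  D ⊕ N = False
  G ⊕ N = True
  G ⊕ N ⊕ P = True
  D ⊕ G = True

N = True, D = True, G = False, P = False

N ⊕ P = T ⊕ F = True ✓
D ⊕ N = T ⊕ T = False ✓
G ⊕ N = F ⊕ T = True ✓
G ⊕ N ⊕ P = F ⊕ T ⊕ F = True ✓
D ⊕ G = T ⊕ F = True ✓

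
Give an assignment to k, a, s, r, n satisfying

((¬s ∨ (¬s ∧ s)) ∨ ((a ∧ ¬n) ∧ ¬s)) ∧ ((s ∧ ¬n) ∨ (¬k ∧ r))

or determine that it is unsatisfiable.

k = False; a = True; s = False; r = True; n = True

  (¬s ∨ (¬s ∧ s)) ∨ ((a ∧ ¬n) ∧ ¬s) = True
    ¬s ∨ (¬s ∧ s) = True
      ¬s = True
      ¬s ∧ s = False
        ¬s = True
    (a ∧ ¬n) ∧ ¬s = False
      a ∧ ¬n = False
        ¬n = False
      ¬s = True
  (s ∧ ¬n) ∨ (¬k ∧ r) = True
    s ∧ ¬n = False
      ¬n = False
    ¬k ∧ r = True
      ¬k = True
Both conjuncts True, so the formula holds.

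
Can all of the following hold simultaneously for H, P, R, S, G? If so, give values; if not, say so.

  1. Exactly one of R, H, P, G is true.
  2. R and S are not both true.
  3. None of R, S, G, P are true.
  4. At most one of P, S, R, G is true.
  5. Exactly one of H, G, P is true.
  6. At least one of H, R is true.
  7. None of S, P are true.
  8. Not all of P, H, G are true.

H: True; P: False; R: False; S: False; G: False

  (1) {R, H, P, G}: 1 true — exactly one ✓
  (2) R=F, S=F — not both ✓
  (3) {R, S, G, P}: 0 true — none ✓
  (4) {P, S, R, G}: 0 true — at most one ✓
  (5) {H, G, P}: 1 true — exactly one ✓
  (6) {H, R}: 1 true — at least one ✓
  (7) {S, P}: 0 true — none ✓
  (8) {P, H, G}: 1/3 true — not all ✓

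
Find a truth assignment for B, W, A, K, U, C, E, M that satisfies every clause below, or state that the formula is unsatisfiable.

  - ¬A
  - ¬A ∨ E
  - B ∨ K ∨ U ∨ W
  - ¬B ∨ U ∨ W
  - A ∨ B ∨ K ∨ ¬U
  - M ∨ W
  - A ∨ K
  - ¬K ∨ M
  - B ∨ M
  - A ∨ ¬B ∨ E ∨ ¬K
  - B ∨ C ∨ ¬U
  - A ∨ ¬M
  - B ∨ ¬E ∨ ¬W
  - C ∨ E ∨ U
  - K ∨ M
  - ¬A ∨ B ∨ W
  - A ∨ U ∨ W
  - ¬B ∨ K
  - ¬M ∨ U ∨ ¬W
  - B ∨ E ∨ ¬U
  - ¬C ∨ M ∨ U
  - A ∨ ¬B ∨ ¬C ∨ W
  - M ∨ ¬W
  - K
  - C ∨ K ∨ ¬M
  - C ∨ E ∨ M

Unsatisfiable

Case A = True:
  Clause (¬A) is falsified — contradiction.
Case A = False:
  (A ∨ K) forces K = True.
  (¬K ∨ M) forces M = True.
  Clause (A ∨ ¬M) is falsified — contradiction.
Both cases fail, so the formula is unsatisfiable.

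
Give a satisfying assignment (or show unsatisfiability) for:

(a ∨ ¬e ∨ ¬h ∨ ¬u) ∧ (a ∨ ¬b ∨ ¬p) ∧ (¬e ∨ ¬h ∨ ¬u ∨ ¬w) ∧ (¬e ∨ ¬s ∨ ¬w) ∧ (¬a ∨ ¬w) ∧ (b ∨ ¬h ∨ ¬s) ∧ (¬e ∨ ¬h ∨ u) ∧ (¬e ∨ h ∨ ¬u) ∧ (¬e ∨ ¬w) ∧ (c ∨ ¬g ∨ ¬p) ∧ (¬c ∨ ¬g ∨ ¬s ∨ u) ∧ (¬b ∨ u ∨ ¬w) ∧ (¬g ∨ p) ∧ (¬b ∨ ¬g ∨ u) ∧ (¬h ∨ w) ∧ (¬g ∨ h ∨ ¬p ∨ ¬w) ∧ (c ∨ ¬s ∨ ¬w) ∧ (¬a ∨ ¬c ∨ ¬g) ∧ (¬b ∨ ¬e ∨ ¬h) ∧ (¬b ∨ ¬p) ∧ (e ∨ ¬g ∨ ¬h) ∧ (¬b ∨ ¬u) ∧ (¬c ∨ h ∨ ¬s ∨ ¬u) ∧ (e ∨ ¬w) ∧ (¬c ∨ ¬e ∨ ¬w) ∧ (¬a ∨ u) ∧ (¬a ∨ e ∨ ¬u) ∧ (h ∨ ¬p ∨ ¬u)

g = False; w = False; s = True; p = True; c = True; a = False; e = True; b = False; h = False; u = False

Set g = False.
Try w = True:
  (¬a ∨ ¬w) forces a = False.
  (¬e ∨ ¬w) forces e = False.
  clause (e ∨ ¬w) is falsified — backtrack.
So w = False.
  then (¬h ∨ w) forces h = False.
Set s = True.
Set p = True.
  then (¬b ∨ ¬p) forces b = False.
  then (h ∨ ¬p ∨ ¬u) forces u = False.
  then (¬a ∨ u) forces a = False.
Set c = True.
Set e = True.
All clauses satisfied.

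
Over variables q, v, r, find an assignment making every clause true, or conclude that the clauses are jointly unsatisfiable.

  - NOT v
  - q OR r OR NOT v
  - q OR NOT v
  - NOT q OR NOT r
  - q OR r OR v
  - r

q: False, v: False, r: True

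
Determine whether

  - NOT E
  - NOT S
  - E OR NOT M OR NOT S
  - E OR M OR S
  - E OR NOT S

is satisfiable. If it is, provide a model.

Unit clause (NOT E) forces E = False.
Unit clause (NOT S) forces S = False.
In (E OR M OR S) only M is left, so M = True.
All clauses satisfied.

M: True, E: False, S: False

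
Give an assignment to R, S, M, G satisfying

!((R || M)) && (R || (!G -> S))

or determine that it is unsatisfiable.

R = False, S = True, M = False, G = False

  !((R || M)) = True
    R || M = False
  R || (!G -> S) = True
    !G -> S = True
      !G = True
Both conjuncts True, so the formula holds.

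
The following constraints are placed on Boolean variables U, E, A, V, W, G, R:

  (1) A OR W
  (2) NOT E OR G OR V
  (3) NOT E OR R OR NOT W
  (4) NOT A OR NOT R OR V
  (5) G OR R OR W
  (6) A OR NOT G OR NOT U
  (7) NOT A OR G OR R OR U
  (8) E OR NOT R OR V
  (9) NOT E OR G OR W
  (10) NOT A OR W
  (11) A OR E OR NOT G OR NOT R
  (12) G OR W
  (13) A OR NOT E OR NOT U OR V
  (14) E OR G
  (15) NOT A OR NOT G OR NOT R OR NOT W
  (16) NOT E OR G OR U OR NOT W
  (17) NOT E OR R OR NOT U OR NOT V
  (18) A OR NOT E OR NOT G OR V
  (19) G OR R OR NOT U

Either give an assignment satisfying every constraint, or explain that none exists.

Set U = False.
Set E = False.
  then (E OR G) forces G = True.
Set A = False.
  then (A OR W) forces W = True.
  then (A OR E OR NOT G OR NOT R) forces R = False.
Set V = True.
All clauses satisfied.

U: False; E: False; A: False; V: True; W: True; G: True; R: False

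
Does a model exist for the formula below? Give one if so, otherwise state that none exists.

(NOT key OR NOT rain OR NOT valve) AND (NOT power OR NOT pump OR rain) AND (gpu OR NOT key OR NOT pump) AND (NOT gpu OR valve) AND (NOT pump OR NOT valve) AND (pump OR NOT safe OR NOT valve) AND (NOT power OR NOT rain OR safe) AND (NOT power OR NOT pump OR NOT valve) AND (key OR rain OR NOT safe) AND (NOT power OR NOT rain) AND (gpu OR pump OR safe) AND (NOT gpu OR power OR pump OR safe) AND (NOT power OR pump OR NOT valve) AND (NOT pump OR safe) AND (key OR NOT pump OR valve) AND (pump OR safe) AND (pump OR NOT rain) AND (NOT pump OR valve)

safe: True; rain: False; gpu: False; power: True; valve: False; key: True; pump: False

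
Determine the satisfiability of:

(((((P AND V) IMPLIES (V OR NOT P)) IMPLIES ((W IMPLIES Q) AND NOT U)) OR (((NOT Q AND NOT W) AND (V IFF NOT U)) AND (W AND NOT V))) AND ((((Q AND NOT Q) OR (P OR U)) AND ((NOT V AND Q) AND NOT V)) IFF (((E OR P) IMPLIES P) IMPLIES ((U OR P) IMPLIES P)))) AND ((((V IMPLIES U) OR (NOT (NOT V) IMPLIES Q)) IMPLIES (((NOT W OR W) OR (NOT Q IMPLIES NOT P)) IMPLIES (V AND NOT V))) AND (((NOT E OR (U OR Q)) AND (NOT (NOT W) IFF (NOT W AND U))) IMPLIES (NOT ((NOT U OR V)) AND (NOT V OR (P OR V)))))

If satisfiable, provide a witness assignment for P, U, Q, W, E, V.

Case V = True: the formula simplifies to (((W IMPLIES Q) AND NOT U) AND NOT ((((E OR P) IMPLIES P) IMPLIES ((U OR P) IMPLIES P)))) AND (((U OR Q) IMPLIES NOT (((NOT W OR W) OR (NOT Q IMPLIES NOT P)))) AND NOT (((NOT E OR (U OR Q)) AND (NOT (NOT W) IFF (NOT W AND U))))).
  P = True: the conjunct NOT ((((E OR P) IMPLIES P) IMPLIES ((U OR P) IMPLIES P))) becomes NOT ((True IMPLIES True)) = False.
  P = False: simplifies to (((W IMPLIES Q) AND NOT U) AND NOT ((NOT E IMPLIES NOT U))) AND (NOT ((U OR Q)) AND NOT (((NOT E OR (U OR Q)) AND (NOT (NOT W) IFF (NOT W AND U))))).
    U = True: the conjunct NOT U is False.
    U = False: the conjunct NOT ((NOT E IMPLIES NOT U)) becomes NOT ((NOT E IMPLIES True)) = False.
Case V = False: the formula simplifies to ((((W IMPLIES Q) AND NOT U) OR (((NOT Q AND NOT W) AND U) AND W)) AND ((((Q AND NOT Q) OR (P OR U)) AND Q) IFF (((E OR P) IMPLIES P) IMPLIES ((U OR P) IMPLIES P)))) AND (NOT (((NOT W OR W) OR (NOT Q IMPLIES NOT P))) AND (((NOT E OR (U OR Q)) AND (NOT (NOT W) IFF (NOT W AND U))) IMPLIES NOT (NOT U))).
  W = True: the conjunct NOT (((NOT W OR W) OR (NOT Q IMPLIES NOT P))) becomes NOT ((True OR (NOT Q IMPLIES NOT P))) = False.
  W = False: the conjunct NOT (((NOT W OR W) OR (NOT Q IMPLIES NOT P))) becomes NOT ((True OR (NOT Q IMPLIES NOT P))) = False.
Both cases fail — unsatisfiable.

Unsatisfiable — no assignment works.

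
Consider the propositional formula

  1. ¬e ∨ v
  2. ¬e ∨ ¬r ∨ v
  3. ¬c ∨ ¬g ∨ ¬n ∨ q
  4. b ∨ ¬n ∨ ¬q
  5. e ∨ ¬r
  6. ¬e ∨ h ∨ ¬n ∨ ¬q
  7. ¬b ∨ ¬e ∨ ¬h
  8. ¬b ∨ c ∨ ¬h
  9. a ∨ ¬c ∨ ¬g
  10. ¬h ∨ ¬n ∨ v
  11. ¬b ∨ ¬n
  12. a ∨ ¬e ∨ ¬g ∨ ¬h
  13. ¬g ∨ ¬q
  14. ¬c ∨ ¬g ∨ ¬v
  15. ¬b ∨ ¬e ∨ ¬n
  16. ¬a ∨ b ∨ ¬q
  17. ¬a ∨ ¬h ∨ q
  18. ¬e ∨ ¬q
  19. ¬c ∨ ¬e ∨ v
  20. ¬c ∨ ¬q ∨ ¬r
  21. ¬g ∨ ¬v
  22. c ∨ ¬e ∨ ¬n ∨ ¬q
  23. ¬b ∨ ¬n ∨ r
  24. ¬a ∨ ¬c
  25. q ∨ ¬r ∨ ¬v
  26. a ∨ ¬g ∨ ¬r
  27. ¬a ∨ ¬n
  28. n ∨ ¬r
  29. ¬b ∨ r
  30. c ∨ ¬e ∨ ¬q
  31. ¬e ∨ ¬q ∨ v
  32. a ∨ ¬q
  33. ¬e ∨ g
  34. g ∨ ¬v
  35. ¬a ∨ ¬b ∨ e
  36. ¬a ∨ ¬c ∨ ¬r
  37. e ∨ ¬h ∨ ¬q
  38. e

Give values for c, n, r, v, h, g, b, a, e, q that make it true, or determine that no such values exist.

Case v = True:
  (¬g ∨ ¬v) forces g = False.
  Clause (g ∨ ¬v) is falsified — contradiction.
Case v = False:
  (¬e ∨ v) forces e = False.
  Clause (e) is falsified — contradiction.
Both cases fail, so the formula is unsatisfiable.

Unsatisfiable — no assignment works.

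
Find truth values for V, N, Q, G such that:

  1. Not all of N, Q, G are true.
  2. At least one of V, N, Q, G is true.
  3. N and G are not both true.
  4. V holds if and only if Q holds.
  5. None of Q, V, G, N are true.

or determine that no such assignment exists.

Case V = True:
  Constraint (5) is violated (V=T) — contradiction.
Case V = False:
  (4) with V=F forces Q = False.
  (5) forces G = False.
  (2) with V=F, Q=F, G=F forces N = True.
  Constraint (5) is violated (N=T) — contradiction.
Both cases fail — unsatisfiable.

Unsatisfiable — no assignment works.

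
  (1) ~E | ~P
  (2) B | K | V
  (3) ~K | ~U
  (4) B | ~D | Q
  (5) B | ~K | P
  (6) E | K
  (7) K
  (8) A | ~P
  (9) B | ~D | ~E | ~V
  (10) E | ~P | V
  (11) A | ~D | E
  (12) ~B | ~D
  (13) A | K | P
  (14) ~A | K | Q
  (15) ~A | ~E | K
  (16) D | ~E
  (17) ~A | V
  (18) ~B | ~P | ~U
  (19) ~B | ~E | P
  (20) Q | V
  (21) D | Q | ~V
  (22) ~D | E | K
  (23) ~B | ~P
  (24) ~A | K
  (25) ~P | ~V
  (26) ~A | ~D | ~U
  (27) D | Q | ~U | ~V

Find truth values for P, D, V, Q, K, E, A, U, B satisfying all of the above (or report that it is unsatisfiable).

P = False, D = False, V = True, Q = True, K = True, E = False, A = False, U = False, B = True

Unit clause (K) forces K = True.
In (~K | ~U) only ~U is left, so U = False.
Try P = True:
  (~E | ~P) forces E = False.
  (A | ~P) forces A = True.
  (E | ~P | V) forces V = True.
  clause (~P | ~V) is falsified — backtrack.
So P = False.
  then (B | ~K | P) forces B = True.
  then (~B | ~D) forces D = False.
  then (D | ~E) forces E = False.
Set V = True.
  then (D | Q | ~V) forces Q = True.
Set A = False.
All clauses satisfied.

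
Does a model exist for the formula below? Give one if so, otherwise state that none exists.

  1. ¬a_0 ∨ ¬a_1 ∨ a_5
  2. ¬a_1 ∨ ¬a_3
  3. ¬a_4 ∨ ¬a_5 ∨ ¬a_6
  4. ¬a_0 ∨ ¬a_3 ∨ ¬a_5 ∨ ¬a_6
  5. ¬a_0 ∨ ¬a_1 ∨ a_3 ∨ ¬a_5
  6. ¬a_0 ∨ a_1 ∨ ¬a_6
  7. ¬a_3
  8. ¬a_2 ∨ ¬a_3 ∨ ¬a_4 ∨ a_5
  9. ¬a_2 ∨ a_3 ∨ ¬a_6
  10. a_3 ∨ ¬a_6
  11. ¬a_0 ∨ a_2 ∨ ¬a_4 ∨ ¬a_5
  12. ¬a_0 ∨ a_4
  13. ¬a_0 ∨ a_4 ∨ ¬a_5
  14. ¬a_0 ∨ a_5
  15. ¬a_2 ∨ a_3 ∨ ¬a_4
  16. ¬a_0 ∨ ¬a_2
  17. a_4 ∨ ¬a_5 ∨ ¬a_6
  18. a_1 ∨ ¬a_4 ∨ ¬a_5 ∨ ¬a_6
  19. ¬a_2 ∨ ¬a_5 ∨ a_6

Unit clause (¬a_3) forces a_3 = False.
In (a_3 ∨ ¬a_6) only ¬a_6 is left, so a_6 = False.
Try a_0 = True:
  (¬a_0 ∨ a_4) forces a_4 = True.
  (¬a_0 ∨ a_5) forces a_5 = True.
  (¬a_0 ∨ ¬a_1 ∨ a_3 ∨ ¬a_5) forces a_1 = False.
  (¬a_0 ∨ a_2 ∨ ¬a_4 ∨ ¬a_5) forces a_2 = True.
  clause (¬a_2 ∨ a_3 ∨ ¬a_4) is falsified — backtrack.
So a_0 = False.
Set a_1 = False.
Set a_2 = False.
Set a_4 = True.
Set a_5 = False.
All clauses satisfied.

a_0=F; a_1=F; a_2=F; a_3=F; a_4=T; a_5=F; a_6=F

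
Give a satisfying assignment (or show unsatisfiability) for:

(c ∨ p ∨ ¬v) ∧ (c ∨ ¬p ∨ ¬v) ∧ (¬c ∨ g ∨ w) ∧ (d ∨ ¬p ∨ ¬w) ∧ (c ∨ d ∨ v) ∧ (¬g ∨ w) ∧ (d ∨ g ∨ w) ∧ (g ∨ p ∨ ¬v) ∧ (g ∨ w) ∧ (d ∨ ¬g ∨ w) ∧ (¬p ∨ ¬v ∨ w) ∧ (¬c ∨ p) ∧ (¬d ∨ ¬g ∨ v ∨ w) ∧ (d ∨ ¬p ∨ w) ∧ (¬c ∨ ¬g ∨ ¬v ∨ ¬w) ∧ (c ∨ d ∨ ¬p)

Set g = False.
  then (g ∨ w) forces w = True.
Set v = False.
Set c = False.
  then (c ∨ d ∨ v) forces d = True.
Set p = False.
All clauses satisfied.

g = False, v = False, c = False, p = False, w = True, d = True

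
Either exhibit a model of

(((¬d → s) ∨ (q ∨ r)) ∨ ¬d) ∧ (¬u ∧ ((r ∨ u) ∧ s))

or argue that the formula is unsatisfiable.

q=F, r=T, s=T, d=F, u=F

  ((¬d → s) ∨ (q ∨ r)) ∨ ¬d = True
    (¬d → s) ∨ (q ∨ r) = True
      ¬d → s = True
        ¬d = True
      q ∨ r = True
    ¬d = True
  ¬u ∧ ((r ∨ u) ∧ s) = True
    ¬u = True
    (r ∨ u) ∧ s = True
      r ∨ u = True
Both conjuncts True, so the formula holds.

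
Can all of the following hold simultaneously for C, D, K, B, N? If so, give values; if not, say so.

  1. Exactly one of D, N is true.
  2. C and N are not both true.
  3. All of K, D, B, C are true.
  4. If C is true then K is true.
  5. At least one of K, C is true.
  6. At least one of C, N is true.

C: True, D: True, K: True, B: True, N: False

  (1) {D, N}: 1 true — exactly one ✓
  (2) C=T, N=F — not both ✓
  (3) {K, D, B, C}: all 4 true ✓
  (4) C=T ⇒ K: T ✓
  (5) {K, C}: 2 true — at least one ✓
  (6) {C, N}: 1 true — at least one ✓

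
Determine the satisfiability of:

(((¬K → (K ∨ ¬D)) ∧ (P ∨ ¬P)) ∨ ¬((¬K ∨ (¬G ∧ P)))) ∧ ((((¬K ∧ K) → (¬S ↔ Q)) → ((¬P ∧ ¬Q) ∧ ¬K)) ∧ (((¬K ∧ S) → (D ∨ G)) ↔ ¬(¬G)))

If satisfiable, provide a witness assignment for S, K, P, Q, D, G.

S=F, K=F, P=F, Q=F, D=F, G=T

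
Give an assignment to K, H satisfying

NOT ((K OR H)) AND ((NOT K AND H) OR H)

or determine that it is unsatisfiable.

UNSATISFIABLE

Case H = True: the conjunct NOT ((K OR H)) becomes NOT ((K OR True)) = False.
Case H = False: the conjunct (NOT K AND H) OR H becomes (NOT K AND False) OR False = False.
Both cases fail — unsatisfiable.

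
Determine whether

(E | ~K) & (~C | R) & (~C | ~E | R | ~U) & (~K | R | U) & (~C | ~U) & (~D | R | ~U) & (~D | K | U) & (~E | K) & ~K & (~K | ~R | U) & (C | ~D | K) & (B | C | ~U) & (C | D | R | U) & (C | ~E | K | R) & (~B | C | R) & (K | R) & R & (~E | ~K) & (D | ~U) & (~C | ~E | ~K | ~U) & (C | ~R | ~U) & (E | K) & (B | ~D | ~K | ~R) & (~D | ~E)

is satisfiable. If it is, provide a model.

Case K = True:
  Clause (~K) is falsified — contradiction.
Case K = False:
  (~E | K) forces E = False.
  Clause (E | K) is falsified — contradiction.
Both cases fail, so the formula is unsatisfiable.

Unsatisfiable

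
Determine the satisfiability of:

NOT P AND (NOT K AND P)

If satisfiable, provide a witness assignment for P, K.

Case P = True: the conjunct NOT P is False.
Case P = False: the conjunct P is False.
Both cases fail — unsatisfiable.

Unsatisfiable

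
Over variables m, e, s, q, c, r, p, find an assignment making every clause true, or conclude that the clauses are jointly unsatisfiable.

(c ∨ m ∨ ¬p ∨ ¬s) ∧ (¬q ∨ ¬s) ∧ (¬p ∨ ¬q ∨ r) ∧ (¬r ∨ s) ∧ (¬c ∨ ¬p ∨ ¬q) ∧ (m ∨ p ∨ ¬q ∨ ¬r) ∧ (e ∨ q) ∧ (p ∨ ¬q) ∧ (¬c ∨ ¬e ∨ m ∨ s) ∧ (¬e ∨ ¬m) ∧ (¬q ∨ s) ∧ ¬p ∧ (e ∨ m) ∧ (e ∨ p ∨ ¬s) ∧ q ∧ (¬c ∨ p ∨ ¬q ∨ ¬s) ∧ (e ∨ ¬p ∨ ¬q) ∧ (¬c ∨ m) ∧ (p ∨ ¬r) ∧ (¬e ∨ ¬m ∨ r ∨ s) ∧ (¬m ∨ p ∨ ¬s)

Case q = True:
  (¬q ∨ ¬s) forces s = False.
  Clause (¬q ∨ s) is falsified — contradiction.
Case q = False:
  Clause (q) is falsified — contradiction.
Both cases fail, so the formula is unsatisfiable.

Unsatisfiable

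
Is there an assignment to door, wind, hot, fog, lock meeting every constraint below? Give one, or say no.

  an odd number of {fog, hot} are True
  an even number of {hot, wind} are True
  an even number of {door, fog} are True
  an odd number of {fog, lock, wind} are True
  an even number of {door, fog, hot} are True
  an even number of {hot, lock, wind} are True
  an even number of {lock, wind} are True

door = True, wind = False, hot = False, fog = True, lock = False

{fog, hot}: 1 true → odd ✓
{hot, wind}: 0 true → even ✓
{door, fog}: 2 true → even ✓
{fog, lock, wind}: 1 true → odd ✓
{door, fog, hot}: 2 true → even ✓
{hot, lock, wind}: 0 true → even ✓
{lock, wind}: 0 true → even ✓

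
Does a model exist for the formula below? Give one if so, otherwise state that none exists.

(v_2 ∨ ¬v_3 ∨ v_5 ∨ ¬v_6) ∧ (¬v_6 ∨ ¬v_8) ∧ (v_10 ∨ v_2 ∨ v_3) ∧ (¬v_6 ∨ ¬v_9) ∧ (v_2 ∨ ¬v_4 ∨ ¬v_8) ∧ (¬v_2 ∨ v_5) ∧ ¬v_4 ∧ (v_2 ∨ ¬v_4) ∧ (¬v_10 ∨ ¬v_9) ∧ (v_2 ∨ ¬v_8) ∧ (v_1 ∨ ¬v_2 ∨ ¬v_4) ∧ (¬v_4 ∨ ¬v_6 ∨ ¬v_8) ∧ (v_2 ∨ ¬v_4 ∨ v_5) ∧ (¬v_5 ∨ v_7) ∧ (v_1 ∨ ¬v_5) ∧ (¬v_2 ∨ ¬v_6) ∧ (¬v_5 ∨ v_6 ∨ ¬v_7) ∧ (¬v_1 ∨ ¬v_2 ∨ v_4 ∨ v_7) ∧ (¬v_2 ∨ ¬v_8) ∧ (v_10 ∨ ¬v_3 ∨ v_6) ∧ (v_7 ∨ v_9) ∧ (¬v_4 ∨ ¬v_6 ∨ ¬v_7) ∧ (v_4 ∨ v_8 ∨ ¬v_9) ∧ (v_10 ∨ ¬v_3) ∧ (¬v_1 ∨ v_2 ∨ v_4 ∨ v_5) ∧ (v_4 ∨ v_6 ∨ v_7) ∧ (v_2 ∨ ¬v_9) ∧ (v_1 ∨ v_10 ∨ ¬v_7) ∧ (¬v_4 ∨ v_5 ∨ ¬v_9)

v_1: False, v_2: False, v_3: True, v_4: False, v_5: False, v_6: False, v_7: True, v_8: False, v_9: False, v_10: True

Unit clause (¬v_4) forces v_4 = False.
Set v_1 = False.
  then (v_1 ∨ ¬v_5) forces v_5 = False.
  then (¬v_2 ∨ v_5) forces v_2 = False.
  then (v_2 ∨ ¬v_8) forces v_8 = False.
  then (v_4 ∨ v_8 ∨ ¬v_9) forces v_9 = False.
  then (v_7 ∨ v_9) forces v_7 = True.
  then (v_1 ∨ v_10 ∨ ¬v_7) forces v_10 = True.
Set v_3 = True.
  then (v_2 ∨ ¬v_3 ∨ v_5 ∨ ¬v_6) forces v_6 = False.
All clauses satisfied.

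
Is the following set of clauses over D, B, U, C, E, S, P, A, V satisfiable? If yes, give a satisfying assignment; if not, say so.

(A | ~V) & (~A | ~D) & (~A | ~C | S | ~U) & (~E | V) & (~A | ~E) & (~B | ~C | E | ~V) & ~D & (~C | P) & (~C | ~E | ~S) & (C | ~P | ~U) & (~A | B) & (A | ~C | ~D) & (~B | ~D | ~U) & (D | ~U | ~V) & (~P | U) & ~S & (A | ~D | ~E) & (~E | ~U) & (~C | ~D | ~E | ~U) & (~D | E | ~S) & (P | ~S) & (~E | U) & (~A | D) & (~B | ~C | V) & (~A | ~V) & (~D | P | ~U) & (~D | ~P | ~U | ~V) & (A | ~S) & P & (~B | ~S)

D=F, B=F, U=T, C=T, E=F, S=F, P=T, A=F, V=F

Unit clause (~D) forces D = False.
Unit clause (~S) forces S = False.
In (~A | D) only ~A is left, so A = False.
Unit clause (P) forces P = True.
In (A | ~V) only ~V is left, so V = False.
In (~E | V) only ~E is left, so E = False.
In (~P | U) only U is left, so U = True.
In (C | ~P | ~U) only C is left, so C = True.
In (~B | ~C | V) only ~B is left, so B = False.
All clauses satisfied.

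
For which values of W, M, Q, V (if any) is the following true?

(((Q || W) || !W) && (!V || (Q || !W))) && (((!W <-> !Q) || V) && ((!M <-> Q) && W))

W = True, M = False, Q = True, V = True

  ((Q || W) || !W) && (!V || (Q || !W)) = True
    (Q || W) || !W = True
      Q || W = True
      !W = False
    !V || (Q || !W) = True
      !V = False
      Q || !W = True
        !W = False
  ((!W <-> !Q) || V) && ((!M <-> Q) && W) = True
    (!W <-> !Q) || V = True
      !W <-> !Q = True
        !W = False
        !Q = False
    (!M <-> Q) && W = True
      !M <-> Q = True
        !M = True
Both conjuncts True, so the formula holds.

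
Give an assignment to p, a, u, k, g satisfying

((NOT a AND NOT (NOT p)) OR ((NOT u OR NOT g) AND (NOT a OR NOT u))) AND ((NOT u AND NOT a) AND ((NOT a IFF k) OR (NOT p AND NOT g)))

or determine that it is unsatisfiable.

p = False; a = False; u = False; k = True; g = False

  (NOT a AND NOT (NOT p)) OR ((NOT u OR NOT g) AND (NOT a OR NOT u)) = True
    NOT a AND NOT (NOT p) = False
      NOT a = True
      NOT (NOT p) = False
        NOT p = True
    (NOT u OR NOT g) AND (NOT a OR NOT u) = True
      NOT u OR NOT g = True
        NOT u = True
        NOT g = True
      NOT a OR NOT u = True
        NOT a = True
        NOT u = True
  (NOT u AND NOT a) AND ((NOT a IFF k) OR (NOT p AND NOT g)) = True
    NOT u AND NOT a = True
      NOT u = True
      NOT a = True
    (NOT a IFF k) OR (NOT p AND NOT g) = True
      NOT a IFF k = True
        NOT a = True
      NOT p AND NOT g = True
        NOT p = True
        NOT g = True
Both conjuncts True, so the formula holds.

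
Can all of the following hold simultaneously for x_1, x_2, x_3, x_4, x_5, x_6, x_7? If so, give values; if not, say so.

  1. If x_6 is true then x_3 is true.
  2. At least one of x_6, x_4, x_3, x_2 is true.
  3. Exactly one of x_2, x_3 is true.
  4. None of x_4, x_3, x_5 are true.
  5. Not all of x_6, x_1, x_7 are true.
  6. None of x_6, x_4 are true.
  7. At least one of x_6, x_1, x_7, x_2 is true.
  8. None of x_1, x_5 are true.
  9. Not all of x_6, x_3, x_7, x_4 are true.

x_1: False, x_2: True, x_3: False, x_4: False, x_5: False, x_6: False, x_7: True

  (1) x_6=F ⇒ x_3: vacuous ✓
  (2) {x_6, x_4, x_3, x_2}: 1 true — at least one ✓
  (3) {x_2, x_3}: 1 true — exactly one ✓
  (4) {x_4, x_3, x_5}: 0 true — none ✓
  (5) {x_6, x_1, x_7}: 1/3 true — not all ✓
  (6) {x_6, x_4}: 0 true — none ✓
  (7) {x_6, x_1, x_7, x_2}: 2 true — at least one ✓
  (8) {x_1, x_5}: 0 true — none ✓
  (9) {x_6, x_3, x_7, x_4}: 1/4 true — not all ✓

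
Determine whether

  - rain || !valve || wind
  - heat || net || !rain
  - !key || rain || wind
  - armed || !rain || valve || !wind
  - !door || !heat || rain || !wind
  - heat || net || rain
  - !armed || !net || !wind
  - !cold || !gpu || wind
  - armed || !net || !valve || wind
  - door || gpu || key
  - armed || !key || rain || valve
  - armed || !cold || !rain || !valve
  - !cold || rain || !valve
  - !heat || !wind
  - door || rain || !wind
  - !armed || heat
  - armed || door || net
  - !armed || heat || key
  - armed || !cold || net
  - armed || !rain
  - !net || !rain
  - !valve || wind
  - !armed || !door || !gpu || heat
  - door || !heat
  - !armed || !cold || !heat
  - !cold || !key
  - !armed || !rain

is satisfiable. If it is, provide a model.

Try rain = True:
  (armed || !rain) forces armed = True.
  clause (!armed || !rain) is falsified — backtrack.
So rain = False.
Set armed = True.
  then (!armed || heat) forces heat = True.
  then (door || !heat) forces door = True.
  then (!armed || !cold || !heat) forces cold = False.
  then (!door || !heat || rain || !wind) forces wind = False.
  then (!valve || wind) forces valve = False.
  then (!key || rain || wind) forces key = False.
Set gpu = True.
Set net = True.
All clauses satisfied.

rain = False, armed = True, cold = False, wind = False, valve = False, heat = True, door = True, gpu = True, key = False, net = True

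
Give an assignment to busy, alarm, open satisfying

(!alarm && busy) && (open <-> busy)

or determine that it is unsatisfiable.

busy: True; alarm: False; open: True

  !alarm && busy = True
    !alarm = True
  open <-> busy = True
Both conjuncts True, so the formula holds.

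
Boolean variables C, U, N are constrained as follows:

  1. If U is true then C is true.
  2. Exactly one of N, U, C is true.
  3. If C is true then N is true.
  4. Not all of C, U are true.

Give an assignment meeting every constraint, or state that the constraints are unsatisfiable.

C: False, U: False, N: True

  (1) U=F ⇒ C: vacuous ✓
  (2) {N, U, C}: 1 true — exactly one ✓
  (3) C=F ⇒ N: vacuous ✓
  (4) {C, U}: 0/2 true — not all ✓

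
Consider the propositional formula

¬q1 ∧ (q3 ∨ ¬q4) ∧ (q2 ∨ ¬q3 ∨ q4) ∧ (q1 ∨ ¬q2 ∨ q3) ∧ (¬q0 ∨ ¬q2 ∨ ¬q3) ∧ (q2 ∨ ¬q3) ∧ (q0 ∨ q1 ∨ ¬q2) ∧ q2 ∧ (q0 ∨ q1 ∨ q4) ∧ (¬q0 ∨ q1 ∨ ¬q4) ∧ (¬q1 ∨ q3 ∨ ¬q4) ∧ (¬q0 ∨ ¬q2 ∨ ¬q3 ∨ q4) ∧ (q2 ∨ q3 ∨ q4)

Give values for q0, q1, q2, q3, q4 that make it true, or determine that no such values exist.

No satisfying assignment exists.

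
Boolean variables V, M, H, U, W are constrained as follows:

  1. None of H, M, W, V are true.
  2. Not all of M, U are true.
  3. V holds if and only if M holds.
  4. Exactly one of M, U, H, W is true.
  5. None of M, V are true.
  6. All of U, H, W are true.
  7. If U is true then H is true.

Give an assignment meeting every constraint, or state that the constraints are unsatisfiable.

UNSATISFIABLE

Case H = True:
  Constraint (1) is violated (H=T) — contradiction.
Case H = False:
  Constraint (6) is violated (H=F) — contradiction.
Both cases fail — unsatisfiable.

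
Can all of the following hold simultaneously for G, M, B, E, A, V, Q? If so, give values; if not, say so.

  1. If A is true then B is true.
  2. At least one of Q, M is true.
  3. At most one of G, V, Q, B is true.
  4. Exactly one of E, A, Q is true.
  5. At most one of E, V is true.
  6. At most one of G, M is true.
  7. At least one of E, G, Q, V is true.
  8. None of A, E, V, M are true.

G = False, M = False, B = False, E = False, A = False, V = False, Q = True

  (1) A=F ⇒ B: vacuous ✓
  (2) {Q, M}: 1 true — at least one ✓
  (3) {G, V, Q, B}: 1 true — at most one ✓
  (4) {E, A, Q}: 1 true — exactly one ✓
  (5) {E, V}: 0 true — at most one ✓
  (6) {G, M}: 0 true — at most one ✓
  (7) {E, G, Q, V}: 1 true — at least one ✓
  (8) {A, E, V, M}: 0 true — none ✓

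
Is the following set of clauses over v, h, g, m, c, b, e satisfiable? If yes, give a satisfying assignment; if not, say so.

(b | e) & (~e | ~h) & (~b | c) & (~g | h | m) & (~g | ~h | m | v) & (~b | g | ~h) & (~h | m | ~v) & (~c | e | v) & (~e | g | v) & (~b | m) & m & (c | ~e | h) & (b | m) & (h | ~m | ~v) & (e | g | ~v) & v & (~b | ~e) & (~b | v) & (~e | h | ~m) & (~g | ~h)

Case v = True:
  (m) forces m = True.
  (h | ~m | ~v) forces h = True.
  (~e | ~h) forces e = False.
  (b | e) forces b = True.
  (~b | c) forces c = True.
  (~b | g | ~h) forces g = True.
  Clause (~g | ~h) is falsified — contradiction.
Case v = False:
  Clause (v) is falsified — contradiction.
Both cases fail, so the formula is unsatisfiable.

No satisfying assignment exists.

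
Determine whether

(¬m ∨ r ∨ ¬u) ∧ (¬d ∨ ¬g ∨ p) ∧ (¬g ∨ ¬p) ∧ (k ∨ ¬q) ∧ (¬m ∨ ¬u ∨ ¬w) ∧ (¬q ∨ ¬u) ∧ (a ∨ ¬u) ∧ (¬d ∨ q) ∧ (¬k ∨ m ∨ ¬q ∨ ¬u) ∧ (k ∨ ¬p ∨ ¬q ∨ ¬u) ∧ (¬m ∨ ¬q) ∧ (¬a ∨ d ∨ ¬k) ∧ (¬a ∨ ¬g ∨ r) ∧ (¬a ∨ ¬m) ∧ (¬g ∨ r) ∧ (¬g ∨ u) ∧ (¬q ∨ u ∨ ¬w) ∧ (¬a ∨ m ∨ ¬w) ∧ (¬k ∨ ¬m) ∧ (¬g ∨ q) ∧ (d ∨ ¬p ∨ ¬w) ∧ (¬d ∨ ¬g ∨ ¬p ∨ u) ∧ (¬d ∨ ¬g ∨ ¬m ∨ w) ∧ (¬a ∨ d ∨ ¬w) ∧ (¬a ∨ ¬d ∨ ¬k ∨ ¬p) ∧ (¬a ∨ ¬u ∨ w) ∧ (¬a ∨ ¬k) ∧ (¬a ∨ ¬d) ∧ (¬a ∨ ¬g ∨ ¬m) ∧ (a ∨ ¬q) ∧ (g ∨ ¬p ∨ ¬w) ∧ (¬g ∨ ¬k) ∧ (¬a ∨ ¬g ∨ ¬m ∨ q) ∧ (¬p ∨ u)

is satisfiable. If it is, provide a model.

r = False; a = False; d = False; g = False; q = False; w = False; k = False; m = False; u = False; p = False

Set r = False.
  then (¬g ∨ r) forces g = False.
Set a = False.
  then (a ∨ ¬u) forces u = False.
  then (a ∨ ¬q) forces q = False.
  then (¬p ∨ u) forces p = False.
  then (¬d ∨ q) forces d = False.
Set w = False.
Set k = False.
Set m = False.
All clauses satisfied.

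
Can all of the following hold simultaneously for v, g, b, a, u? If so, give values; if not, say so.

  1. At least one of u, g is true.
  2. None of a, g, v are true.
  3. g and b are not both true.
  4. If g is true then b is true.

v: False, g: False, b: False, a: False, u: True

  (1) {u, g}: 1 true — at least one ✓
  (2) {a, g, v}: 0 true — none ✓
  (3) g=F, b=F — not both ✓
  (4) g=F ⇒ b: vacuous ✓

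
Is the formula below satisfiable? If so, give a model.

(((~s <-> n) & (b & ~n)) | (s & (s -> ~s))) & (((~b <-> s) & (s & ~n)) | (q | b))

n=F, b=T, s=T, q=F

  ((~s <-> n) & (b & ~n)) | (s & (s -> ~s)) = True
    (~s <-> n) & (b & ~n) = True
      ~s <-> n = True
        ~s = False
      b & ~n = True
        ~n = True
    s & (s -> ~s) = False
      s -> ~s = False
        ~s = False
  ((~b <-> s) & (s & ~n)) | (q | b) = True
    (~b <-> s) & (s & ~n) = False
      ~b <-> s = False
        ~b = False
      s & ~n = True
        ~n = True
    q | b = True
Both conjuncts True, so the formula holds.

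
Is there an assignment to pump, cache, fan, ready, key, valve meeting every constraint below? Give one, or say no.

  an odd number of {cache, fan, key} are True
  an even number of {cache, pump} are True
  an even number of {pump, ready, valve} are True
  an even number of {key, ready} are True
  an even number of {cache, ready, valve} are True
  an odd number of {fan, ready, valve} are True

pump = False; cache = False; fan = True; ready = False; key = False; valve = False

{cache, fan, key}: 1 true → odd ✓
{cache, pump}: 0 true → even ✓
{pump, ready, valve}: 0 true → even ✓
{key, ready}: 0 true → even ✓
{cache, ready, valve}: 0 true → even ✓
{fan, ready, valve}: 1 true → odd ✓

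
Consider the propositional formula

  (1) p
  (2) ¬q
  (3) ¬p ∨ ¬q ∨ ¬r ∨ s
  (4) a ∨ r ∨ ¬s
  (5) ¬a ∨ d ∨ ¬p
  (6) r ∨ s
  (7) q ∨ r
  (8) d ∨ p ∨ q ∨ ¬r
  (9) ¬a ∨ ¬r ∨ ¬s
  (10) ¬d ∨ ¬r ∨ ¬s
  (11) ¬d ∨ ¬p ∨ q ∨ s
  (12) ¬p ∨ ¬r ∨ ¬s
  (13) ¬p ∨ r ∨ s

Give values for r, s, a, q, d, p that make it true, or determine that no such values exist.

r: True; s: False; a: False; q: False; d: False; p: True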